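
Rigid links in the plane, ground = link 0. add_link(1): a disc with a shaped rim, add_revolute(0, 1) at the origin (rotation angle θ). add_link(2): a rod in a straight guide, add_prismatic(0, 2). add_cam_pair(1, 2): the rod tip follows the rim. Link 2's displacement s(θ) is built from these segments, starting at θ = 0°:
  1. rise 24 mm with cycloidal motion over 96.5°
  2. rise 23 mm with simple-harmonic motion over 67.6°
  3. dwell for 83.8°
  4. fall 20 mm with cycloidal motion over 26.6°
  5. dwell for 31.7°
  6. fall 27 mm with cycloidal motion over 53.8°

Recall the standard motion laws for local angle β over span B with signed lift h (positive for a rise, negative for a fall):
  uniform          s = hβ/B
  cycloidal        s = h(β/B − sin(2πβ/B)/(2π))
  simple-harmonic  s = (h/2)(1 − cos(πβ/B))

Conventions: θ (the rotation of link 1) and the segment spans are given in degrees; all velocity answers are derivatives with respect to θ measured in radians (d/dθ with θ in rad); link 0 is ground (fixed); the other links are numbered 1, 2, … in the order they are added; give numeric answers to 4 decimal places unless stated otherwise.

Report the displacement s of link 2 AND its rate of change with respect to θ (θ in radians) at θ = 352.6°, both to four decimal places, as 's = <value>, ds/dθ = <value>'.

segment 1 (0° to 96.5°, cycloidal, h = 24) is passed completely: s = 0.0000 + (24) = 24.0000
segment 2 (96.5° to 164.1°, simple-harmonic, h = 23) is passed completely: s = 24.0000 + (23) = 47.0000
segment 3 (164.1° to 247.9°, dwell): s unchanged at 47.0000
segment 4 (247.9° to 274.5°, cycloidal, h = -20) is passed completely: s = 47.0000 + (-20) = 27.0000
segment 5 (274.5° to 306.2°, dwell): s unchanged at 27.0000
θ = 352.6° falls in segment 6 (306.2° to 360°, cycloidal, h = -27): β = 352.6 − 306.2 = 46.4°, B = 53.8°; Δs = -27·(0.8625 − sin(2π·0.8625)/(2π)) = -26.5547; s = 27.0000 − 26.5547 = 0.4453
velocity in seg [306.2°–360°] (cycloidal), θ in radians: β = 46.4° = 0.8098 rad, B = 53.8° = 0.9390 rad; ds/dθ = (h/B)(1 − cos(2πβ/B)) = ((-27)/0.9390)(1 − cos(2π·0.8625)) = -10.086291 mm/rad

s = 0.4453, ds/dθ = -10.0863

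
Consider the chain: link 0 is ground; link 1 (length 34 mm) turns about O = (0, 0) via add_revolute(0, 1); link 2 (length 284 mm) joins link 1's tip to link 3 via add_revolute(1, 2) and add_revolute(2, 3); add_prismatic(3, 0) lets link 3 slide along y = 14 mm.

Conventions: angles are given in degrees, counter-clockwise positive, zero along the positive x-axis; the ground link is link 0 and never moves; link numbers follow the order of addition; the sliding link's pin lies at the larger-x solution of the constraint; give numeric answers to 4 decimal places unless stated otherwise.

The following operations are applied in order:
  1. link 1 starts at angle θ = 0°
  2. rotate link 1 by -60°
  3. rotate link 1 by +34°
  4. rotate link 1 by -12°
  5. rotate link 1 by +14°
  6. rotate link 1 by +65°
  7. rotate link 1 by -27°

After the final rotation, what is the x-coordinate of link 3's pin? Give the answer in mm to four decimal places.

geometry: r = 34 mm, L = 284 mm, e = 14 mm; θ starts at 0°
rotate link 1 by -60°: θ ← 0° -60° = -60°
rotate link 1 by +34°: θ ← -60° +34° = -26°
rotate link 1 by -12°: θ ← -26° -12° = -38°
rotate link 1 by +14°: θ ← -38° +14° = -24°
rotate link 1 by +65°: θ ← -24° +65° = 41°
rotate link 1 by -27°: θ ← 41° -27° = 14°
crank pin P = (r cos θ, r sin θ) = (32.990055, 8.225344)
h = r sin θ − e = 8.225344 − 14 = -5.774656
x = r cos θ + √(L² − h²) = 32.990055 + 283.941285 = 316.931340

316.9313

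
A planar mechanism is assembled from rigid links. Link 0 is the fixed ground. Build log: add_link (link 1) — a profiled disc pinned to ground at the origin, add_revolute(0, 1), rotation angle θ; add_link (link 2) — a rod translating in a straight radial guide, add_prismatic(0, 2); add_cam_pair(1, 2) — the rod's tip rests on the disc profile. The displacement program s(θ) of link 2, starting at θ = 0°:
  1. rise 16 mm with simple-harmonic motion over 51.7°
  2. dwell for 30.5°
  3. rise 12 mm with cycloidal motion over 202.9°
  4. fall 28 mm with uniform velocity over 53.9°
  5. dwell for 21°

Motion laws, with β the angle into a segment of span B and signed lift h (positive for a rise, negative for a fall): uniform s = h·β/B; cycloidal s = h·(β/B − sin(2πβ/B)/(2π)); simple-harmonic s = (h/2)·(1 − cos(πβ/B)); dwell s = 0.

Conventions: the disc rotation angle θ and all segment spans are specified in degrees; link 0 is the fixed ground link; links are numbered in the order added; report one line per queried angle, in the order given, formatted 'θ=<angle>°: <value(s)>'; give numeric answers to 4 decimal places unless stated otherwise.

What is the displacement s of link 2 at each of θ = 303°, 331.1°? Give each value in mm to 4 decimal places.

seg 1 [0°–51.7°] simple-harmonic, h=16: full span → s += 16 → s = 16.0000
seg 2 [51.7°–82.2°] dwell: s stays 16.0000
seg 3 [82.2°–285.1°] cycloidal, h=12: full span → s += 12 → s = 28.0000
seg 4 [285.1°–339°] uniform, h=-28: θ=303° here. β=17.9, B=53.9. -28·17.9/53.9 = -9.2987 → s = 18.7013
seg 4 [285.1°–339°] uniform, h=-28: θ=331.1° here. β=46, B=53.9. -28·46/53.9 = -23.8961 → s = 4.1039

θ=303°: 18.7013
θ=331.1°: 4.1039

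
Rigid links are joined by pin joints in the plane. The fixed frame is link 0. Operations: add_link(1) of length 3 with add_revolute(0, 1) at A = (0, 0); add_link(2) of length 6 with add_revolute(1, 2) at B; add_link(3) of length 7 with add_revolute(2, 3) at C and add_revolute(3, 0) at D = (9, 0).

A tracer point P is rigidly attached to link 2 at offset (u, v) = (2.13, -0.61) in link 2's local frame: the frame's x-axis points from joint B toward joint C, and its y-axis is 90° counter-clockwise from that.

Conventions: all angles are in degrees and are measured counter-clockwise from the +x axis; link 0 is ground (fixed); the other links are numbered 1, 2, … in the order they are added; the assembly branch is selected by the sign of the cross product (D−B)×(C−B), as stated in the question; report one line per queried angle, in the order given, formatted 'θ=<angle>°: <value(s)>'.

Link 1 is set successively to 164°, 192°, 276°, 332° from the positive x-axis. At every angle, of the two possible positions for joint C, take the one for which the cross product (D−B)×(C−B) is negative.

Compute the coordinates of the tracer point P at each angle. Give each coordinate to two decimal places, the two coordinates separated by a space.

A=(0,0), D=(9.00,0)
θ=164°: B = A + 3.00·(cos164°, sin164°) = (-2.8838, 0.8269)
θ=164°: |BD| = 11.9125
θ=164°: circle(B,6.00) ∩ circle(D,7.00): a=5.4106, h=2.5933
θ=164°:   candidates: C₊=(2.6938,3.0384) cross=30.893; C₋=(2.3338,-2.1357) cross=-30.893
θ=164°:   branch - wants cross < 0 → take C=(2.3338,-2.1357) (cross=-30.893)
θ=164°: ex = (C−B)/|BC| = (0.8696,-0.4938); ey = (0.4938,0.8696)
θ=164°: P = B + 2.13·ex + -0.61·ey = (-1.3328,-0.7553)
θ=192°: B = A + 3.00·(cos192°, sin192°) = (-2.9344, -0.6237)
θ=192°: |BD| = 11.9507
θ=192°: circle(B,6.00) ∩ circle(D,7.00): a=5.4315, h=2.5493
θ=192°:   candidates: C₊=(2.3566,2.2056) cross=30.467; C₋=(2.6227,-2.8861) cross=-30.467
θ=192°:   branch - wants cross < 0 → take C=(2.6227,-2.8861) (cross=-30.467)
θ=192°: ex = (C−B)/|BC| = (0.9262,-0.3771); ey = (0.3771,0.9262)
θ=192°: P = B + 2.13·ex + -0.61·ey = (-1.1917,-1.9919)
θ=276°: B = A + 3.00·(cos276°, sin276°) = (0.3136, -2.9836)
θ=276°: |BD| = 9.1845
θ=276°: circle(B,6.00) ∩ circle(D,7.00): a=3.8845, h=4.5728
θ=276°:   candidates: C₊=(2.5020,2.6031) cross=41.999; C₋=(5.4729,-6.0465) cross=-41.999
θ=276°:   branch - wants cross < 0 → take C=(5.4729,-6.0465) (cross=-41.999)
θ=276°: ex = (C−B)/|BC| = (0.8599,-0.5105); ey = (0.5105,0.8599)
θ=276°: P = B + 2.13·ex + -0.61·ey = (1.8338,-4.5954)
θ=332°: B = A + 3.00·(cos332°, sin332°) = (2.6488, -1.4084)
θ=332°: |BD| = 6.5054
θ=332°: circle(B,6.00) ∩ circle(D,7.00): a=2.2536, h=5.5607
θ=332°:   candidates: C₊=(3.6451,4.5083) cross=36.175; C₋=(6.0528,-6.3493) cross=-36.175
θ=332°:   branch - wants cross < 0 → take C=(6.0528,-6.3493) (cross=-36.175)
θ=332°: ex = (C−B)/|BC| = (0.5673,-0.8235); ey = (0.8235,0.5673)
θ=332°: P = B + 2.13·ex + -0.61·ey = (3.3549,-3.5085)

θ=164°: -1.33 -0.76
θ=192°: -1.19 -1.99
θ=276°: 1.83 -4.60
θ=332°: 3.35 -3.51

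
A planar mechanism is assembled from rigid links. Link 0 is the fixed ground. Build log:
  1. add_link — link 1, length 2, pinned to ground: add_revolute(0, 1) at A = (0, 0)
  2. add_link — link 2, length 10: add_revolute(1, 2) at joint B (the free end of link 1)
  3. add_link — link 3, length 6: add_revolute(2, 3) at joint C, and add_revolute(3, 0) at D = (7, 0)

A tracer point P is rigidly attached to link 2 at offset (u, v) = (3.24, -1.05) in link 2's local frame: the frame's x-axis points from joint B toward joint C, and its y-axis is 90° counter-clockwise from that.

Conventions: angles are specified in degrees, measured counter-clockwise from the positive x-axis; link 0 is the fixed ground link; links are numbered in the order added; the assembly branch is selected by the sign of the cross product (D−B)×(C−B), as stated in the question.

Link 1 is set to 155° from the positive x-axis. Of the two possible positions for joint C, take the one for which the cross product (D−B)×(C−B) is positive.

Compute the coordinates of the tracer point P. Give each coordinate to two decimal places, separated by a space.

A=(0,0), D=(7.00,0)
B = A + 2.00·(cos155°, sin155°) = (-1.8126, 0.8452)
|BD| = 8.8531
circle(B,10.00) ∩ circle(D,6.00): a=8.0411, h=5.9448
  candidates: C₊=(6.7593,5.9952) cross=52.630; C₋=(5.6242,-5.8401) cross=-52.630
  branch + wants cross > 0 → take C=(6.7593,5.9952) (cross=52.630)
ex = (C−B)/|BC| = (0.8572,0.5150); ey = (-0.5150,0.8572)
P = B + 3.24·ex + -1.05·ey = (1.5054,1.6138)

1.51 1.61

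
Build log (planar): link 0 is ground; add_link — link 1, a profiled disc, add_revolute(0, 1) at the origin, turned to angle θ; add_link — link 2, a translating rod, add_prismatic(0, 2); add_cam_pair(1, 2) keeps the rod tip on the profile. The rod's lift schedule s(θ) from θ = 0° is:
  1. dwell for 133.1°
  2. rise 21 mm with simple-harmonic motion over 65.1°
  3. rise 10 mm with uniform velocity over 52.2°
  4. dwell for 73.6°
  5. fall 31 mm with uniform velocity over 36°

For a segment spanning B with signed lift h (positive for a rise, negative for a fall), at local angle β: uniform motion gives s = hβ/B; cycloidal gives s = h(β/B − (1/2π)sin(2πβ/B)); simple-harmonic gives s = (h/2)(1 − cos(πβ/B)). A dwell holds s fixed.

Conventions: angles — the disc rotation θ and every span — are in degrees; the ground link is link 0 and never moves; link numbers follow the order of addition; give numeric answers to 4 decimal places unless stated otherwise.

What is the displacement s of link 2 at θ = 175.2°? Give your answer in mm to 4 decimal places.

seg 1 [0°–133.1°] dwell: s stays 0.0000
seg 2 [133.1°–198.2°] simple-harmonic, h=21: θ=175.2° here. β=42.1, B=65.1. 21/2·(1 − cos(π·0.6467)) = 15.1696 → s = 15.1696

15.1696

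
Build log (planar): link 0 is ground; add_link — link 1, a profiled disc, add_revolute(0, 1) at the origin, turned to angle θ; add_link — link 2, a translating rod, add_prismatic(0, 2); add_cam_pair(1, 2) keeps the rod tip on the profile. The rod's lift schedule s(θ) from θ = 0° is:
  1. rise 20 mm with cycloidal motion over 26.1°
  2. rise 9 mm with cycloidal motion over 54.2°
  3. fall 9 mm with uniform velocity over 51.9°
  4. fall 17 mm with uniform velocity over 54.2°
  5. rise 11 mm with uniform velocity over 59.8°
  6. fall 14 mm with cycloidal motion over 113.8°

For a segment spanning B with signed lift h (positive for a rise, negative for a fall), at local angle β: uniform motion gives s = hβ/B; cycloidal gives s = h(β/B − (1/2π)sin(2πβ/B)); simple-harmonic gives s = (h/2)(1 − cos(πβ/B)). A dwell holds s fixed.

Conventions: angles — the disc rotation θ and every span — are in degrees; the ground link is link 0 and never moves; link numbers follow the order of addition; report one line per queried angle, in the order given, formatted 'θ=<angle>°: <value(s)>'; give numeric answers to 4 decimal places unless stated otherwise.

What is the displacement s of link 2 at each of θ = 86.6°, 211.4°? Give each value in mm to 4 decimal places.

seg 1 [0°–26.1°] cycloidal, h=20: full span → s += 20 → s = 20.0000
seg 2 [26.1°–80.3°] cycloidal, h=9: full span → s += 9 → s = 29.0000
seg 3 [80.3°–132.2°] uniform, h=-9: θ=86.6° here. β=6.3, B=51.9. -9·6.3/51.9 = -1.0925 → s = 27.9075
seg 3 [80.3°–132.2°] uniform, h=-9: full span → s += -9 → s = 20.0000
seg 4 [132.2°–186.4°] uniform, h=-17: full span → s += -17 → s = 3.0000
seg 5 [186.4°–246.2°] uniform, h=11: θ=211.4° here. β=25, B=59.8. 11·25/59.8 = 4.5987 → s = 7.5987

θ=86.6°: 27.9075
θ=211.4°: 7.5987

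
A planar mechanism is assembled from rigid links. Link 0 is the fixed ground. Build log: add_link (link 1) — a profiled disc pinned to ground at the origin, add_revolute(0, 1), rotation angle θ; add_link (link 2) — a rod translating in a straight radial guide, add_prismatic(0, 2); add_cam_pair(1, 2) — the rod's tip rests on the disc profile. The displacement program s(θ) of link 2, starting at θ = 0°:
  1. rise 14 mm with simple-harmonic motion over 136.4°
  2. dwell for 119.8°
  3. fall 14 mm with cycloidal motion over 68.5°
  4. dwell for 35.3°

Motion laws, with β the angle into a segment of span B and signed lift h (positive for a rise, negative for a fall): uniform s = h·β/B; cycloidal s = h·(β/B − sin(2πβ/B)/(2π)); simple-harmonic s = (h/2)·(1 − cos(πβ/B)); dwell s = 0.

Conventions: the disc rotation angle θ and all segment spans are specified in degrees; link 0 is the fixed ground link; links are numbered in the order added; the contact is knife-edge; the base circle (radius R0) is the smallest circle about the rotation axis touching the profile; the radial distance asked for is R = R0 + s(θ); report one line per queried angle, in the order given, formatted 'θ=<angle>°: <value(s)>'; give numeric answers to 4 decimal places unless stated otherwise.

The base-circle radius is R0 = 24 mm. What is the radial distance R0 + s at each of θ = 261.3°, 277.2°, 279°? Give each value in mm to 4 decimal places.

seg 1 [0°–136.4°] simple-harmonic, h=14: full span → s += 14 → s = 14.0000
seg 2 [136.4°–256.2°] dwell: s stays 14.0000
seg 3 [256.2°–324.7°] cycloidal, h=-14: θ=261.3° here. β=5.1, B=68.5. -14·(0.0745 − sin(2π·0.0745)/(2π)) = -0.0376 → s = 13.9624
seg 3 [256.2°–324.7°] cycloidal, h=-14: θ=277.2° here. β=21, B=68.5. -14·(0.3066 − sin(2π·0.3066)/(2π)) = -2.2031 → s = 11.7969
seg 3 [256.2°–324.7°] cycloidal, h=-14: θ=279° here. β=22.8, B=68.5. -14·(0.3328 − sin(2π·0.3328)/(2π)) = -2.7268 → s = 11.2732
θ=261.3°: R = R0 + s = 24 + 13.9624 = 37.9624
θ=277.2°: R = R0 + s = 24 + 11.7969 = 35.7969
θ=279°: R = R0 + s = 24 + 11.2732 = 35.2732

θ=261.3°: 37.9624
θ=277.2°: 35.7969
θ=279°: 35.2732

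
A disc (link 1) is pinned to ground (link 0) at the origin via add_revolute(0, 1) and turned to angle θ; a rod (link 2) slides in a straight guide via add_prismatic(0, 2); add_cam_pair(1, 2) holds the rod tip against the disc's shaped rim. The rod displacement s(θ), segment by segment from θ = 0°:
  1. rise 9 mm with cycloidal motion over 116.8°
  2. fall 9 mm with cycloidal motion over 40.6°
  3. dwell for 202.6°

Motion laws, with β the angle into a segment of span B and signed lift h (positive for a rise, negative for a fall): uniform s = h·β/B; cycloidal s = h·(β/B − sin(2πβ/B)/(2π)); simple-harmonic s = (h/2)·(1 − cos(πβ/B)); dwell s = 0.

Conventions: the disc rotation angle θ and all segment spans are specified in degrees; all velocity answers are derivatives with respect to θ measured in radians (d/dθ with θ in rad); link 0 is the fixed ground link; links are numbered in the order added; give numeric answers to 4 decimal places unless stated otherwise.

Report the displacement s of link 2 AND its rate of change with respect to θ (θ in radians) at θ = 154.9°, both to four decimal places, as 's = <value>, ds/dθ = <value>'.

segment 1 (0° to 116.8°, cycloidal, h = 9) is passed completely: s = 0.0000 + (9) = 9.0000
θ = 154.9° falls in segment 2 (116.8° to 157.4°, cycloidal, h = -9): β = 154.9 − 116.8 = 38.1°, B = 40.6°; Δs = -9·(0.9384 − sin(2π·0.9384)/(2π)) = -8.9863; s = 9.0000 − 8.9863 = 0.0137
velocity in seg [116.8°–157.4°] (cycloidal), θ in radians: β = 38.1° = 0.6650 rad, B = 40.6° = 0.7086 rad; ds/dθ = (h/B)(1 − cos(2πβ/B)) = ((-9)/0.7086)(1 − cos(2π·0.9384)) = -0.938799 mm/rad

s = 0.0137, ds/dθ = -0.9388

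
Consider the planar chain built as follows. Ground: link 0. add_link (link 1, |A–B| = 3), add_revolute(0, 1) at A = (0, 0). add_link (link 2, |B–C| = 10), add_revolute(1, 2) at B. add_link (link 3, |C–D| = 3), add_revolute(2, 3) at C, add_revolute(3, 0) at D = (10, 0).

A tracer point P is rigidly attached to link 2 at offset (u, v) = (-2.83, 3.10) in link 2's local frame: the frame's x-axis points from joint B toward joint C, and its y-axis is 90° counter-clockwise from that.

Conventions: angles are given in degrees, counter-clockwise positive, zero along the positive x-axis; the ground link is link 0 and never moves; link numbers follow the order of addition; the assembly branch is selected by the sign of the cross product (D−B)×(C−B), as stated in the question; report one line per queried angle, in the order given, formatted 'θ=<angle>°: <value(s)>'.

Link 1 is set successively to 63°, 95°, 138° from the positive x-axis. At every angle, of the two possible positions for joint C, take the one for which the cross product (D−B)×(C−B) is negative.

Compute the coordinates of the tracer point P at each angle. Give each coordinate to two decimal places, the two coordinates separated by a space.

A=(0,0), D=(10.00,0)
θ=63°: B = A + 3.00·(cos63°, sin63°) = (1.3620, 2.6730)
θ=63°: |BD| = 9.0422
θ=63°: circle(B,10.00) ∩ circle(D,3.00): a=9.5531, h=2.9562
θ=63°:   candidates: C₊=(11.3620,2.6730) cross=26.730; C₋=(9.6142,-2.9751) cross=-26.730
θ=63°:   branch - wants cross < 0 → take C=(9.6142,-2.9751) (cross=-26.730)
θ=63°: ex = (C−B)/|BC| = (0.8252,-0.5648); ey = (0.5648,0.8252)
θ=63°: P = B + -2.83·ex + 3.10·ey = (0.7775,6.8296)
θ=95°: B = A + 3.00·(cos95°, sin95°) = (-0.2615, 2.9886)
θ=95°: |BD| = 10.6878
θ=95°: circle(B,10.00) ∩ circle(D,3.00): a=9.6011, h=2.7963
θ=95°:   candidates: C₊=(9.7385,2.9886) cross=29.886; C₋=(8.1747,-2.3808) cross=-29.886
θ=95°:   branch - wants cross < 0 → take C=(8.1747,-2.3808) (cross=-29.886)
θ=95°: ex = (C−B)/|BC| = (0.8436,-0.5369); ey = (0.5369,0.8436)
θ=95°: P = B + -2.83·ex + 3.10·ey = (-0.9844,7.1233)
θ=138°: B = A + 3.00·(cos138°, sin138°) = (-2.2294, 2.0074)
θ=138°: |BD| = 12.3931
θ=138°: circle(B,10.00) ∩ circle(D,3.00): a=9.8679, h=1.6198
θ=138°:   candidates: C₊=(7.7706,2.0074) cross=20.074; C₋=(7.2458,-1.1894) cross=-20.074
θ=138°:   branch - wants cross < 0 → take C=(7.2458,-1.1894) (cross=-20.074)
θ=138°: ex = (C−B)/|BC| = (0.9475,-0.3197); ey = (0.3197,0.9475)
θ=138°: P = B + -2.83·ex + 3.10·ey = (-3.9199,5.8494)

θ=63°: 0.78 6.83
θ=95°: -0.98 7.12
θ=138°: -3.92 5.85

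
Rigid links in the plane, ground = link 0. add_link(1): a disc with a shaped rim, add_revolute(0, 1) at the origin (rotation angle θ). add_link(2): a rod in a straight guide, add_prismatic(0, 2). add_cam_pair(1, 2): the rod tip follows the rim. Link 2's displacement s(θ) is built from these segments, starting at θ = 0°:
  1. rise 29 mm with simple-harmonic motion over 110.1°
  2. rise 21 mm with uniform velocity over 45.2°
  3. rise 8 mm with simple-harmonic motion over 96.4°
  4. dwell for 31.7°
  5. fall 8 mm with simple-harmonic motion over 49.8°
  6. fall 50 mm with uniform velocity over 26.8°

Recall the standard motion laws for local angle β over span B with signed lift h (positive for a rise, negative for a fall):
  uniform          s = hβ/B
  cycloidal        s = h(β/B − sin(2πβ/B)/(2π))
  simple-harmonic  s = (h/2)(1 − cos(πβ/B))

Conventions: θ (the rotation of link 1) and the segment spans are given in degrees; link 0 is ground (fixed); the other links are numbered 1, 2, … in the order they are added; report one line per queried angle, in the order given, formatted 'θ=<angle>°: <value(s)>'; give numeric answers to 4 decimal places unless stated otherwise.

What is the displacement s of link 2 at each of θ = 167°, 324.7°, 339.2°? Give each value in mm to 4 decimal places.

segment 1 (0° to 110.1°, simple-harmonic, h = 29) is passed completely: s = 0.0000 + (29) = 29.0000
segment 2 (110.1° to 155.3°, uniform, h = 21) is passed completely: s = 29.0000 + (21) = 50.0000
θ = 167° falls in segment 3 (155.3° to 251.7°, simple-harmonic, h = 8): β = 167 − 155.3 = 11.7°, B = 96.4°; Δs = 8/2·(1 − cos(π·0.1214)) = 0.2873; s = 50.0000 + 0.2873 = 50.2873
segment 3 (155.3° to 251.7°, simple-harmonic, h = 8) is passed completely: s = 50.0000 + (8) = 58.0000
segment 4 (251.7° to 283.4°, dwell): s unchanged at 58.0000
θ = 324.7° falls in segment 5 (283.4° to 333.2°, simple-harmonic, h = -8): β = 324.7 − 283.4 = 41.3°, B = 49.8°; Δs = -8/2·(1 − cos(π·0.8293)) = -7.4386; s = 58.0000 − 7.4386 = 50.5614
segment 5 (283.4° to 333.2°, simple-harmonic, h = -8) is passed completely: s = 58.0000 + (-8) = 50.0000
θ = 339.2° falls in segment 6 (333.2° to 360°, uniform, h = -50): β = 339.2 − 333.2 = 6°, B = 26.8°; Δs = -50·6/26.8 = -11.1940; s = 50.0000 − 11.1940 = 38.8060

θ=167°: 50.2873
θ=324.7°: 50.5614
θ=339.2°: 38.8060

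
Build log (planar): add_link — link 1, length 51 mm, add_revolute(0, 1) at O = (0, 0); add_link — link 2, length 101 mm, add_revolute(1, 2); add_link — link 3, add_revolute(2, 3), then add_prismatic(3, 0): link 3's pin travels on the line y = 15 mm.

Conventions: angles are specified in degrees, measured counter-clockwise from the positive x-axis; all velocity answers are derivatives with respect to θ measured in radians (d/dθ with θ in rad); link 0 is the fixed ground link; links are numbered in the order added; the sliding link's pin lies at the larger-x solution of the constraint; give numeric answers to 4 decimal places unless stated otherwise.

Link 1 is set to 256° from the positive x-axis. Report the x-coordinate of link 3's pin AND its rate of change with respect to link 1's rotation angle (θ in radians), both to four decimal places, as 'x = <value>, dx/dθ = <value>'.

geometry: r = 51 mm, L = 101 mm, e = 15 mm
crank pin P = (r cos θ, r sin θ) = (-12.338017, -49.485082)
h = r sin θ − e = -49.485082 − 15 = -64.485082
x = r cos θ + √(L² − h²) = -12.338017 + 77.734640 = 65.396623
dx/dθ = −r sin θ − h·r cos θ/√(L² − h²) (θ in radians; h = -64.485082) = 39.250031

x = 65.3966, dx/dθ = 39.2500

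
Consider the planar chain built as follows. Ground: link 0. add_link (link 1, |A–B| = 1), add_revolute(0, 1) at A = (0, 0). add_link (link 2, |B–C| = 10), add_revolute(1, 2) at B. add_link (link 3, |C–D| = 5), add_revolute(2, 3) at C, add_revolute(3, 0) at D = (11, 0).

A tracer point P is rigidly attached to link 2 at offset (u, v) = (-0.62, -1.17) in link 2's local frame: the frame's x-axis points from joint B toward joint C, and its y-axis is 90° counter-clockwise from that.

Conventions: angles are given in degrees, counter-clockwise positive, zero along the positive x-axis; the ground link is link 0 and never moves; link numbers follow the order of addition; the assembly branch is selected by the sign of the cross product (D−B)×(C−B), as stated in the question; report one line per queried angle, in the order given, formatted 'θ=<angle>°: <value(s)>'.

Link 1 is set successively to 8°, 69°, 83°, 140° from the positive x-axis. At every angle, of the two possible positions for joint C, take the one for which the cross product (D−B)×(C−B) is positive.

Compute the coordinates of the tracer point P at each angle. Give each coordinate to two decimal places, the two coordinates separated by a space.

A=(0,0), D=(11.00,0)
θ=8°: B = A + 1.00·(cos8°, sin8°) = (0.9903, 0.1392)
θ=8°: |BD| = 10.0107
θ=8°: circle(B,10.00) ∩ circle(D,5.00): a=8.7513, h=4.8388
θ=8°:   candidates: C₊=(9.8080,4.8558) cross=48.440; C₋=(9.6735,-4.8208) cross=-48.440
θ=8°:   branch + wants cross > 0 → take C=(9.8080,4.8558) (cross=48.440)
θ=8°: ex = (C−B)/|BC| = (0.8818,0.4717); ey = (-0.4717,0.8818)
θ=8°: P = B + -0.62·ex + -1.17·ey = (0.9954,-1.1849)
θ=69°: B = A + 1.00·(cos69°, sin69°) = (0.3584, 0.9336)
θ=69°: |BD| = 10.6825
θ=69°: circle(B,10.00) ∩ circle(D,5.00): a=8.8517, h=4.6527
θ=69°:   candidates: C₊=(9.5828,4.7949) cross=49.703; C₋=(8.7695,-4.4749) cross=-49.703
θ=69°:   branch + wants cross > 0 → take C=(9.5828,4.7949) (cross=49.703)
θ=69°: ex = (C−B)/|BC| = (0.9224,0.3861); ey = (-0.3861,0.9224)
θ=69°: P = B + -0.62·ex + -1.17·ey = (0.2382,-0.3851)
θ=83°: B = A + 1.00·(cos83°, sin83°) = (0.1219, 0.9925)
θ=83°: |BD| = 10.9233
θ=83°: circle(B,10.00) ∩ circle(D,5.00): a=8.8947, h=4.5700
θ=83°:   candidates: C₊=(9.3950,4.7354) cross=49.919; C₋=(8.5645,-4.3667) cross=-49.919
θ=83°:   branch + wants cross > 0 → take C=(9.3950,4.7354) (cross=49.919)
θ=83°: ex = (C−B)/|BC| = (0.9273,0.3743); ey = (-0.3743,0.9273)
θ=83°: P = B + -0.62·ex + -1.17·ey = (-0.0152,-0.3245)
θ=140°: B = A + 1.00·(cos140°, sin140°) = (-0.7660, 0.6428)
θ=140°: |BD| = 11.7836
θ=140°: circle(B,10.00) ∩ circle(D,5.00): a=9.0742, h=4.2023
θ=140°:   candidates: C₊=(8.5239,4.3438) cross=49.518; C₋=(8.0654,-4.0482) cross=-49.518
θ=140°:   branch + wants cross > 0 → take C=(8.5239,4.3438) (cross=49.518)
θ=140°: ex = (C−B)/|BC| = (0.9290,0.3701); ey = (-0.3701,0.9290)
θ=140°: P = B + -0.62·ex + -1.17·ey = (-0.9090,-0.6736)

θ=8°: 1.00 -1.18
θ=69°: 0.24 -0.39
θ=83°: -0.02 -0.32
θ=140°: -0.91 -0.67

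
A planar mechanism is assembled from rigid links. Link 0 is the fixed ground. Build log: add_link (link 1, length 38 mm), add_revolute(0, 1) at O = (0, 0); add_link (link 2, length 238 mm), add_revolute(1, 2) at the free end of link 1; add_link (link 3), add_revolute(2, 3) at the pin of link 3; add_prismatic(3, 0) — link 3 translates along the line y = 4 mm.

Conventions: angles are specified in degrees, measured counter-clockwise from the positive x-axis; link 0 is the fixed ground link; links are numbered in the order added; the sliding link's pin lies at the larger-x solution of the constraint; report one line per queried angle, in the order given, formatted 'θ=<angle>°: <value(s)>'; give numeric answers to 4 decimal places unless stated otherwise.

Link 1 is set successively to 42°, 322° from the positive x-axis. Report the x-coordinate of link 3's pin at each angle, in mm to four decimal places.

geometry: r = 38 mm, L = 238 mm, e = 4 mm
θ=42°: crank pin P = (r cos θ, r sin θ) = (28.239503, 25.426963)
θ=42°: h = r sin θ − e = 25.426963 − 4 = 21.426963
θ=42°: x = r cos θ + √(L² − h²) = 28.239503 + 237.033511 = 265.273014
θ=322°: crank pin P = (r cos θ, r sin θ) = (29.944409, -23.395136)
θ=322°: h = r sin θ − e = -23.395136 − 4 = -27.395136
θ=322°: x = r cos θ + √(L² − h²) = 29.944409 + 236.418076 = 266.362484

θ=42°: 265.2730
θ=322°: 266.3625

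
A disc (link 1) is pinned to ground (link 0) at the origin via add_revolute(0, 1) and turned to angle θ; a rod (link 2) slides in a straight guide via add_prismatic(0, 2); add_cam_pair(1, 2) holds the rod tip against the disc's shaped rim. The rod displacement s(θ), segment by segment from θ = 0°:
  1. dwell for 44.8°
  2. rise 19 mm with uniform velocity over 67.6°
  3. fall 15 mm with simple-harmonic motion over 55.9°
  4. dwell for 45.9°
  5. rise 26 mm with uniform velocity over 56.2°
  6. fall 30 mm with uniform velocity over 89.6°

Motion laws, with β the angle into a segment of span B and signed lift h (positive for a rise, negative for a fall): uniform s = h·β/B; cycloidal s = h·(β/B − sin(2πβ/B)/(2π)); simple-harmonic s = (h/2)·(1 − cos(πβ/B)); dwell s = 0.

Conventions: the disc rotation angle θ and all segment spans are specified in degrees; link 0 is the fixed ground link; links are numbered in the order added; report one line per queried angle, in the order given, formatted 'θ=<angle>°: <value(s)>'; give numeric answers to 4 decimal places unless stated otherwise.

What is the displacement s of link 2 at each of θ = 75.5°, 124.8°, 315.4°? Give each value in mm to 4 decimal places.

segment 1 (0° to 44.8°, dwell): s unchanged at 0.0000
θ = 75.5° falls in segment 2 (44.8° to 112.4°, uniform, h = 19): β = 75.5 − 44.8 = 30.7°, B = 67.6°; Δs = 19·30.7/67.6 = 8.6287; s = 0.0000 + 8.6287 = 8.6287
segment 2 (44.8° to 112.4°, uniform, h = 19) is passed completely: s = 0.0000 + (19) = 19.0000
θ = 124.8° falls in segment 3 (112.4° to 168.3°, simple-harmonic, h = -15): β = 124.8 − 112.4 = 12.4°, B = 55.9°; Δs = -15/2·(1 − cos(π·0.2218)) = -1.7487; s = 19.0000 − 1.7487 = 17.2513
segment 3 (112.4° to 168.3°, simple-harmonic, h = -15) is passed completely: s = 19.0000 + (-15) = 4.0000
segment 4 (168.3° to 214.2°, dwell): s unchanged at 4.0000
segment 5 (214.2° to 270.4°, uniform, h = 26) is passed completely: s = 4.0000 + (26) = 30.0000
θ = 315.4° falls in segment 6 (270.4° to 360°, uniform, h = -30): β = 315.4 − 270.4 = 45°, B = 89.6°; Δs = -30·45/89.6 = -15.0670; s = 30.0000 − 15.0670 = 14.9330

θ=75.5°: 8.6287
θ=124.8°: 17.2513
θ=315.4°: 14.9330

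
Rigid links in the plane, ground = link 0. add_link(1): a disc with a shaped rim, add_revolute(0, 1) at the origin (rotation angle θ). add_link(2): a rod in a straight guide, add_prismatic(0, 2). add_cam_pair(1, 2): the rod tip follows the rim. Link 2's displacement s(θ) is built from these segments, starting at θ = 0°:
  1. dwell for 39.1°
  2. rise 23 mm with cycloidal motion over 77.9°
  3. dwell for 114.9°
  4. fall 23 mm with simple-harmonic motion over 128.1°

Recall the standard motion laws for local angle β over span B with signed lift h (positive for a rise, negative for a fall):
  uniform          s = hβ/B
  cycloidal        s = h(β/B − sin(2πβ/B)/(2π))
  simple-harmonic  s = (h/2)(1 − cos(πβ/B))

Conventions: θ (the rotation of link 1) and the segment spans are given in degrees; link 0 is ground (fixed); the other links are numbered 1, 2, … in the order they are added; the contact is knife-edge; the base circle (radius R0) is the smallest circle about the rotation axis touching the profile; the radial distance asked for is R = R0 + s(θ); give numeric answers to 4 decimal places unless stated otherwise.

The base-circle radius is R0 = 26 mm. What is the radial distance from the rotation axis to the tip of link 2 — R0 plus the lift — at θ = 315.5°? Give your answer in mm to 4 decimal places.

segment 1 (0° to 39.1°, dwell): s unchanged at 0.0000
segment 2 (39.1° to 117°, cycloidal, h = 23) is passed completely: s = 0.0000 + (23) = 23.0000
segment 3 (117° to 231.9°, dwell): s unchanged at 23.0000
θ = 315.5° falls in segment 4 (231.9° to 360°, simple-harmonic, h = -23): β = 315.5 − 231.9 = 83.6°, B = 128.1°; Δs = -23/2·(1 − cos(π·0.6526)) = -16.8049; s = 23.0000 − 16.8049 = 6.1951
R = R0 + s = 26 + 6.1951 = 32.1951

32.1951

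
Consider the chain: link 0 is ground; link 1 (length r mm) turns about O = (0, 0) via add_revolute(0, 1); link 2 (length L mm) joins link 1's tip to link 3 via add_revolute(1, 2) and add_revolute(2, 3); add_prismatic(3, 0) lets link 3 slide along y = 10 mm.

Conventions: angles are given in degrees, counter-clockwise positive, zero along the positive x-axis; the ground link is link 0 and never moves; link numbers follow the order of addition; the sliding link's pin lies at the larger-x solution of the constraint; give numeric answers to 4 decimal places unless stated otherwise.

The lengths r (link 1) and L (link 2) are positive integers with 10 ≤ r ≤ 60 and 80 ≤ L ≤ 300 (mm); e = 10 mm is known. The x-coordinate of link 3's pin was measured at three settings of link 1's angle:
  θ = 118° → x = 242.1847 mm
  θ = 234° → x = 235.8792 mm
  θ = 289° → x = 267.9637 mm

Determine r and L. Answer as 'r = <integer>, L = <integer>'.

constraint per measurement: (x − r cos θ)² + (r sin θ − e)² = L²
subtracting the θ₁ and θ₂ equations cancels the r² and L² terms:
r = (x₁² − x₂²) / (2[(x₁cos θ₁ + e sin θ₁) − (x₂cos θ₂ + e sin θ₂)]) = 36.0000 → r = 36
L² = (x₁ − r cos θ₁)² + (r sin θ₁ − e)² = 67600.0224 → L = 260.0000 → L = 260
check at θ₃=289°: x = 267.9637 (printed 267.9637) ✓

r = 36, L = 260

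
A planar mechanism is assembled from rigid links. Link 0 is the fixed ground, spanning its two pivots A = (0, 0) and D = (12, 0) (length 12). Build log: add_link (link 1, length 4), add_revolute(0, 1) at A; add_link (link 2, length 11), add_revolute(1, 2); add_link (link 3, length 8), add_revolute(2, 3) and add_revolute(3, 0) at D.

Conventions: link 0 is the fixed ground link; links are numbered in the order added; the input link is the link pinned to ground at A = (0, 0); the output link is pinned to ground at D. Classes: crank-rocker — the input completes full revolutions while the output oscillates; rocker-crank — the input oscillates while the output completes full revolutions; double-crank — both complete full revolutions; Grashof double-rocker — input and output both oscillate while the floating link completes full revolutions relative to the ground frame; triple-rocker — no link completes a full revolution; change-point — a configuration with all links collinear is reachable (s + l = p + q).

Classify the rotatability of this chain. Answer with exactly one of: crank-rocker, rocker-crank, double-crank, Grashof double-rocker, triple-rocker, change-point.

lengths: ground=12, input=4, coupler=11, output=8
sorted: s=4 (shortest), l=12 (longest), p+q=19
s + l = 16 vs p + q = 19
s + l < p + q (Grashof) with shortest = input link → crank-rocker

crank-rocker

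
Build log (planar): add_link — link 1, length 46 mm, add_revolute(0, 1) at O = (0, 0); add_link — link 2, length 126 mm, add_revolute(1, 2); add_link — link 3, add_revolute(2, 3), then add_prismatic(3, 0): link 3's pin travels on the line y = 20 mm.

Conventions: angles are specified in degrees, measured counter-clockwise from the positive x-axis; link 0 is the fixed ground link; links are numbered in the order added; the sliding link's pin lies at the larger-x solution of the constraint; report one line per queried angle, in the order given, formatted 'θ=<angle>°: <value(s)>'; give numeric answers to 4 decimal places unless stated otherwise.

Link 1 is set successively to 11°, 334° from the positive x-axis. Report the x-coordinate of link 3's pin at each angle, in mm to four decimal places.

geometry: r = 46 mm, L = 126 mm, e = 20 mm
θ=11°: crank pin P = (r cos θ, r sin θ) = (45.154850, 8.777214)
θ=11°: h = r sin θ − e = 8.777214 − 20 = -11.222786
θ=11°: x = r cos θ + √(L² − h²) = 45.154850 + 125.499199 = 170.654050
θ=334°: crank pin P = (r cos θ, r sin θ) = (41.344526, -20.165073)
θ=334°: h = r sin θ − e = -20.165073 − 20 = -40.165073
θ=334°: x = r cos θ + √(L² − h²) = 41.344526 + 119.426827 = 160.771353

θ=11°: 170.6540
θ=334°: 160.7714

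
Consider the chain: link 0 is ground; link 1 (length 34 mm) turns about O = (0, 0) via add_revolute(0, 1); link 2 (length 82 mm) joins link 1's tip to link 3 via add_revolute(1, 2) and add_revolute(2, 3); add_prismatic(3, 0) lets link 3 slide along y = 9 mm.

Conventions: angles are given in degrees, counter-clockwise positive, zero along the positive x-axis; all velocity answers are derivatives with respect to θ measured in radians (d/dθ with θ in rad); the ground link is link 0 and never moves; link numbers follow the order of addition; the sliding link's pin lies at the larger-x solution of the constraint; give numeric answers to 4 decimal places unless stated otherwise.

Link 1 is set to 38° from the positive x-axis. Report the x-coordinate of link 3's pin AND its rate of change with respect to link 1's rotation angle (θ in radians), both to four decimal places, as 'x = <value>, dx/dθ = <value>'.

geometry: r = 34 mm, L = 82 mm, e = 9 mm
crank pin P = (r cos θ, r sin θ) = (26.792366, 20.932490)
h = r sin θ − e = 20.932490 − 9 = 11.932490
x = r cos θ + √(L² − h²) = 26.792366 + 81.127157 = 107.919523
dx/dθ = −r sin θ − h·r cos θ/√(L² − h²) (θ in radians; h = 11.932490) = -24.873213

x = 107.9195, dx/dθ = -24.8732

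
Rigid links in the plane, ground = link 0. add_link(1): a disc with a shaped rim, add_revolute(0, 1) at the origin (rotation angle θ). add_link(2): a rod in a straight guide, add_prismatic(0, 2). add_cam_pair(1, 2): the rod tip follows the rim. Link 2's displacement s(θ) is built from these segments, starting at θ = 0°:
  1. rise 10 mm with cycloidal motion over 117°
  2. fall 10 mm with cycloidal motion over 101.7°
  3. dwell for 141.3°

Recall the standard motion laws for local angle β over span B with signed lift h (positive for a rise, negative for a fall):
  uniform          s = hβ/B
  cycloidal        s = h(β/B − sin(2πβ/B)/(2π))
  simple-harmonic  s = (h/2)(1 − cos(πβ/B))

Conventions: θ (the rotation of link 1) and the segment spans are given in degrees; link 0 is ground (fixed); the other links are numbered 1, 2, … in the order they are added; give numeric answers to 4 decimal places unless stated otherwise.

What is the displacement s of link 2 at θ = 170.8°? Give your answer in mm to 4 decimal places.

segment 1 (0° to 117°, cycloidal, h = 10) is passed completely: s = 0.0000 + (10) = 10.0000
θ = 170.8° falls in segment 2 (117° to 218.7°, cycloidal, h = -10): β = 170.8 − 117 = 53.8°, B = 101.7°; Δs = -10·(0.5290 − sin(2π·0.5290)/(2π)) = -5.5785; s = 10.0000 − 5.5785 = 4.4215

4.4215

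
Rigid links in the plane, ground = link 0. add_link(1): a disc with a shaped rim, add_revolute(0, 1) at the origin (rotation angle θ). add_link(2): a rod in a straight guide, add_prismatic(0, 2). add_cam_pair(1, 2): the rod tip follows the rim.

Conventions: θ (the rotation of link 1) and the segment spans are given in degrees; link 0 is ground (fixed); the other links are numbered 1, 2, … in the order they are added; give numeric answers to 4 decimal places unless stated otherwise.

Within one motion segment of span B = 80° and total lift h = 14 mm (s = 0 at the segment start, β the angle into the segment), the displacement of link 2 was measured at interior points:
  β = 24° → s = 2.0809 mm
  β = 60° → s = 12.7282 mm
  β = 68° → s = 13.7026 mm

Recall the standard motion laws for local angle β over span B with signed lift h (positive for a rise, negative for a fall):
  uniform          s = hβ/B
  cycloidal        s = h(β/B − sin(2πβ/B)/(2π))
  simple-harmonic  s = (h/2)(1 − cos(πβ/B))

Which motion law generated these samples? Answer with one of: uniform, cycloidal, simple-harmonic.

candidates at β/B = r: uniform s = h·r (linear in β); cycloidal s = h·(r − sin(2πr)/(2π)); simple-harmonic s = (h/2)(1 − cos(πr))
β=24°: printed 2.0809 | uniform 4.2000, cycloidal 2.0809, simple-harmonic 2.8855
β=60°: printed 12.7282 | uniform 10.5000, cycloidal 12.7282, simple-harmonic 11.9497
β=68°: printed 13.7026 | uniform 11.9000, cycloidal 13.7026, simple-harmonic 13.2370
only one law matches every sample → cycloidal

cycloidal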